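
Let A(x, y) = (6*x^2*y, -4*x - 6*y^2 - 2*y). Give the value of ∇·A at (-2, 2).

∂A₁/∂x = 12*x*y
∂A₂/∂y = -12*y - 2
∇·A = 12*x*y - 12*y - 2
At (-2, 2): -74.

-74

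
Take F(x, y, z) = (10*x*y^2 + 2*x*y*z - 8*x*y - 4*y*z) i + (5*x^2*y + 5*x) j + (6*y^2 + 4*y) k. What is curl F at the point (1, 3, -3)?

(∇×F)₁ = ∂F₃/∂y − ∂F₂/∂z = 12*y + 4
(∇×F)₂ = ∂F₁/∂z − ∂F₃/∂x = 2*x*y - 4*y
(∇×F)₃ = ∂F₂/∂x − ∂F₁/∂y = -10*x*y - 2*x*z + 8*x + 4*z + 5
∇×F = (12*y + 4, 2*x*y - 4*y, -10*x*y - 2*x*z + 8*x + 4*z + 5)
At (1, 3, -3): (40, -6, -23).

(40, -6, -23)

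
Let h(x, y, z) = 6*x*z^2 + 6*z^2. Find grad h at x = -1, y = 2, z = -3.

(54, 0, 0)

∂h/∂x = 6*z^2
∂h/∂y = 0
∂h/∂z = 12*x*z + 12*z
∇h = (6*z^2, 0, 12*x*z + 12*z)
At (-1, 2, -3): (54, 0, 0).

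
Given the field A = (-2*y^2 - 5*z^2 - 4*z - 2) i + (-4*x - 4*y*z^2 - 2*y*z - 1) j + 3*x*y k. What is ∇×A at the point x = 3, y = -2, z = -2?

(∇×A)₁ = ∂A₃/∂y − ∂A₂/∂z = 3*x + 8*y*z + 2*y
(∇×A)₂ = ∂A₁/∂z − ∂A₃/∂x = -3*y - 10*z - 4
(∇×A)₃ = ∂A₂/∂x − ∂A₁/∂y = 4*y - 4
∇×A = (3*x + 8*y*z + 2*y, -3*y - 10*z - 4, 4*y - 4)
At (3, -2, -2): (37, 22, -12).

(37, 22, -12)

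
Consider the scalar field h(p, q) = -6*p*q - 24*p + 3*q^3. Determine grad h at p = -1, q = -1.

(-18, 15)

∂h/∂p = -6*q - 24
∂h/∂q = -6*p + 9*q^2
∇h = (-6*q - 24, -6*p + 9*q^2)
At (-1, -1): (-18, 15).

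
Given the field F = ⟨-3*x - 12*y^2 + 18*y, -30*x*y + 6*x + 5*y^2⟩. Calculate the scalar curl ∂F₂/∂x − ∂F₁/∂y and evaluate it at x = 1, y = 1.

∂F₂/∂x = -30*y + 6
∂F₁/∂y = -24*y + 18
Scalar curl = -6*y - 12
At (1, 1): -18.

-18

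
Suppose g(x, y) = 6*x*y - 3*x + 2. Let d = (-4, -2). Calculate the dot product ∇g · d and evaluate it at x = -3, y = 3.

-24

∂g/∂x = 6*y - 3
∂g/∂y = 6*x
∇g at (-3, 3) = (15, -18)
∇g · d = (15)(-4) + (-18)(-2) = -24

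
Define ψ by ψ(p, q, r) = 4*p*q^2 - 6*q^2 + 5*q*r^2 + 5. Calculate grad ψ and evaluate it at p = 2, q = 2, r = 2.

(16, 28, 40)

∂ψ/∂p = 4*q^2
∂ψ/∂q = 8*p*q - 12*q + 5*r^2
∂ψ/∂r = 10*q*r
∇ψ = (4*q^2, 8*p*q - 12*q + 5*r^2, 10*q*r)
At (2, 2, 2): (16, 28, 40).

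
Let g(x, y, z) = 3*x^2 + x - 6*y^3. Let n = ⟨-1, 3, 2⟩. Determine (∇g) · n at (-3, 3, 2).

-469

∂g/∂x = 6*x + 1
∂g/∂y = -18*y^2
∂g/∂z = 0
∇g at (-3, 3, 2) = (-17, -162, 0)
∇g · n = (-17)(-1) + (-162)(3) + (0)(2) = -469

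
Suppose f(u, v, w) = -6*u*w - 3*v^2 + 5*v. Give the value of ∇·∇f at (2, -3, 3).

-6

∂²f/∂u² = 0
∂²f/∂v² = -6
∂²f/∂w² = 0
∇²f = -6
At (2, -3, 3): -6.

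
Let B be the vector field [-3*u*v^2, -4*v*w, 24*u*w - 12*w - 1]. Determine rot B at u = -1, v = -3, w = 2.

(-12, -48, 18)

(∇×B)₁ = ∂B₃/∂v − ∂B₂/∂w = 4*v
(∇×B)₂ = ∂B₁/∂w − ∂B₃/∂u = -24*w
(∇×B)₃ = ∂B₂/∂u − ∂B₁/∂v = 6*u*v
∇×B = (4*v, -24*w, 6*u*v)
At (-1, -3, 2): (-12, -48, 18).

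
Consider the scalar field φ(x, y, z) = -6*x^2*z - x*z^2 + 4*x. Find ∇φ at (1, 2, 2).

∂φ/∂x = -12*x*z - z^2 + 4
∂φ/∂y = 0
∂φ/∂z = -6*x^2 - 2*x*z
∇φ = (-12*x*z - z^2 + 4, 0, -6*x^2 - 2*x*z)
At (1, 2, 2): (-24, 0, -10).

(-24, 0, -10)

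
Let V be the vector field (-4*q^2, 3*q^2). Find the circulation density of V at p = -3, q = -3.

-24

∂V₂/∂p = 0
∂V₁/∂q = -8*q
Scalar curl = 8*q
At (-3, -3): -24.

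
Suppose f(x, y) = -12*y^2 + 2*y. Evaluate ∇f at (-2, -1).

(0, 26)

∂f/∂x = 0
∂f/∂y = -24*y + 2
∇f = (0, -24*y + 2)
At (-2, -1): (0, 26).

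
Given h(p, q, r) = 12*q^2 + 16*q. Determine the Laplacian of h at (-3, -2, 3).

24

∂²h/∂p² = 0
∂²h/∂q² = 24
∂²h/∂r² = 0
∇²h = 24
At (-3, -2, 3): 24.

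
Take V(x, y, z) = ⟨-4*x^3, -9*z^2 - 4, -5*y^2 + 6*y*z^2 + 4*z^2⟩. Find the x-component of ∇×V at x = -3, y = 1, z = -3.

-10

(∇×V)_1 = ∂V₃/∂y − ∂V₂/∂z
= -10*y + 6*z^2 − (-18*z)
= -10*y + 6*z^2 + 18*z
At (-3, 1, -3): -10.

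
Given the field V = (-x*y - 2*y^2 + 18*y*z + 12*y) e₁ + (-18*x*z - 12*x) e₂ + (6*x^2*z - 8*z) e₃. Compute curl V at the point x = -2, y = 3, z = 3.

(-36, 126, -122)

(∇×V)₁ = ∂V₃/∂y − ∂V₂/∂z = 18*x
(∇×V)₂ = ∂V₁/∂z − ∂V₃/∂x = -12*x*z + 18*y
(∇×V)₃ = ∂V₂/∂x − ∂V₁/∂y = x + 4*y - 36*z - 24
∇×V = (18*x, -12*x*z + 18*y, x + 4*y - 36*z - 24)
At (-2, 3, 3): (-36, 126, -122).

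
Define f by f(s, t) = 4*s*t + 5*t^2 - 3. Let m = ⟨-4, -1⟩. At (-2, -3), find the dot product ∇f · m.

∂f/∂s = 4*t
∂f/∂t = 4*s + 10*t
∇f at (-2, -3) = (-12, -38)
∇f · m = (-12)(-4) + (-38)(-1) = 86

86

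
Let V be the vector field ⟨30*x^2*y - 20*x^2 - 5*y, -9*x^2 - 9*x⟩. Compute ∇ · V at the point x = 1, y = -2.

∂V₁/∂x = 60*x*y - 40*x
∂V₂/∂y = 0
∇·V = 60*x*y - 40*x
At (1, -2): -160.

-160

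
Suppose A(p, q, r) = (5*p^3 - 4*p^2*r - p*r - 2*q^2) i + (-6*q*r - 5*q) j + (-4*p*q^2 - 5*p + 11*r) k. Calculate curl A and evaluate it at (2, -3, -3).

(∇×A)₁ = ∂A₃/∂q − ∂A₂/∂r = -8*p*q + 6*q
(∇×A)₂ = ∂A₁/∂r − ∂A₃/∂p = -4*p^2 - p + 4*q^2 + 5
(∇×A)₃ = ∂A₂/∂p − ∂A₁/∂q = 4*q
∇×A = (-8*p*q + 6*q, -4*p^2 - p + 4*q^2 + 5, 4*q)
At (2, -3, -3): (30, 23, -12).

(30, 23, -12)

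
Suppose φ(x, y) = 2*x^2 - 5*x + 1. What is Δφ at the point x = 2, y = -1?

∂²φ/∂x² = 4
∂²φ/∂y² = 0
∇²φ = 4
At (2, -1): 4.

4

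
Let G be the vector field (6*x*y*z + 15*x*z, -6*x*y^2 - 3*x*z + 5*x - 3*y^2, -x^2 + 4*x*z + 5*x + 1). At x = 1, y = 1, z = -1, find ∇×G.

(3, 22, 8)

(∇×G)₁ = ∂G₃/∂y − ∂G₂/∂z = 3*x
(∇×G)₂ = ∂G₁/∂z − ∂G₃/∂x = 6*x*y + 17*x - 4*z - 5
(∇×G)₃ = ∂G₂/∂x − ∂G₁/∂y = -6*x*z - 6*y^2 - 3*z + 5
∇×G = (3*x, 6*x*y + 17*x - 4*z - 5, -6*x*z - 6*y^2 - 3*z + 5)
At (1, 1, -1): (3, 22, 8).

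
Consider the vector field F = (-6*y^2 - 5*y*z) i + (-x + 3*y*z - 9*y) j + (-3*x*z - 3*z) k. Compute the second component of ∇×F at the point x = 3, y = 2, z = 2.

-4

(∇×F)_2 = ∂F₁/∂z − ∂F₃/∂x
= -5*y − (-3*z)
= -5*y + 3*z
At (3, 2, 2): -4.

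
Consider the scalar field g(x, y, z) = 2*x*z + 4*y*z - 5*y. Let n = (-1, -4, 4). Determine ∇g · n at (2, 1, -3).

∂g/∂x = 2*z
∂g/∂y = 4*z - 5
∂g/∂z = 2*x + 4*y
∇g at (2, 1, -3) = (-6, -17, 8)
∇g · n = (-6)(-1) + (-17)(-4) + (8)(4) = 106

106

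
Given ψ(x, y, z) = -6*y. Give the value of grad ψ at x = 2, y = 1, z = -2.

(0, -6, 0)

∂ψ/∂x = 0
∂ψ/∂y = -6
∂ψ/∂z = 0
∇ψ = (0, -6, 0)
At (2, 1, -2): (0, -6, 0).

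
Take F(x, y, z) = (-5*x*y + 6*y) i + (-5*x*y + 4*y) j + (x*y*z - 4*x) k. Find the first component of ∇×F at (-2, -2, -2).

(∇×F)_1 = ∂F₃/∂y − ∂F₂/∂z
= x*z − (0)
= x*z
At (-2, -2, -2): 4.

4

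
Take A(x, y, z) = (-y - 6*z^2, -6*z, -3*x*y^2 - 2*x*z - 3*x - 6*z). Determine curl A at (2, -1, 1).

(∇×A)₁ = ∂A₃/∂y − ∂A₂/∂z = -6*x*y + 6
(∇×A)₂ = ∂A₁/∂z − ∂A₃/∂x = 3*y^2 - 10*z + 3
(∇×A)₃ = ∂A₂/∂x − ∂A₁/∂y = 1
∇×A = (-6*x*y + 6, 3*y^2 - 10*z + 3, 1)
At (2, -1, 1): (18, -4, 1).

(18, -4, 1)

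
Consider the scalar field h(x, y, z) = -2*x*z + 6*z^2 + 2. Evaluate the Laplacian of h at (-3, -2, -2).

12

∂²h/∂x² = 0
∂²h/∂y² = 0
∂²h/∂z² = 12
∇²h = 12
At (-3, -2, -2): 12.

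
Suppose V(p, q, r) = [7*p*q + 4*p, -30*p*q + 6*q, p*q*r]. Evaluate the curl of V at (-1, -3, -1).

(∇×V)₁ = ∂V₃/∂q − ∂V₂/∂r = p*r
(∇×V)₂ = ∂V₁/∂r − ∂V₃/∂p = -q*r
(∇×V)₃ = ∂V₂/∂p − ∂V₁/∂q = -7*p - 30*q
∇×V = (p*r, -q*r, -7*p - 30*q)
At (-1, -3, -1): (1, -3, 97).

(1, -3, 97)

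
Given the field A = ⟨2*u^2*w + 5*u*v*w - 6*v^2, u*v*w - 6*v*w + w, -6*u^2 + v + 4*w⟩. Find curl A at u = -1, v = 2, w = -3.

(14, -20, 3)

(∇×A)₁ = ∂A₃/∂v − ∂A₂/∂w = -u*v + 6*v
(∇×A)₂ = ∂A₁/∂w − ∂A₃/∂u = 2*u^2 + 5*u*v + 12*u
(∇×A)₃ = ∂A₂/∂u − ∂A₁/∂v = -5*u*w + v*w + 12*v
∇×A = (-u*v + 6*v, 2*u^2 + 5*u*v + 12*u, -5*u*w + v*w + 12*v)
At (-1, 2, -3): (14, -20, 3).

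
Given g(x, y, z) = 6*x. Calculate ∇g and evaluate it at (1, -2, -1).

∂g/∂x = 6
∂g/∂y = 0
∂g/∂z = 0
∇g = (6, 0, 0)
At (1, -2, -1): (6, 0, 0).

(6, 0, 0)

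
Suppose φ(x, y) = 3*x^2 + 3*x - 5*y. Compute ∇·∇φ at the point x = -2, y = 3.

∂²φ/∂x² = 6
∂²φ/∂y² = 0
∇²φ = 6
At (-2, 3): 6.

6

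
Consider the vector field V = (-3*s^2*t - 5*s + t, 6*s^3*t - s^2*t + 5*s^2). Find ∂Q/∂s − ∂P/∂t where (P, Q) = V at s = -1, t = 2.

32

∂V₂/∂s = 18*s^2*t - 2*s*t + 10*s
∂V₁/∂t = -3*s^2 + 1
Scalar curl = 18*s^2*t + 3*s^2 - 2*s*t + 10*s - 1
At (-1, 2): 32.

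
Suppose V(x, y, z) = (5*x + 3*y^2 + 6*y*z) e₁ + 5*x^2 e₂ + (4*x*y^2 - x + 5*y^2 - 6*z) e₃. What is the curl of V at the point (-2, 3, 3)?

(∇×V)₁ = ∂V₃/∂y − ∂V₂/∂z = 8*x*y + 10*y
(∇×V)₂ = ∂V₁/∂z − ∂V₃/∂x = -4*y^2 + 6*y + 1
(∇×V)₃ = ∂V₂/∂x − ∂V₁/∂y = 10*x - 6*y - 6*z
∇×V = (8*x*y + 10*y, -4*y^2 + 6*y + 1, 10*x - 6*y - 6*z)
At (-2, 3, 3): (-18, -17, -56).

(-18, -17, -56)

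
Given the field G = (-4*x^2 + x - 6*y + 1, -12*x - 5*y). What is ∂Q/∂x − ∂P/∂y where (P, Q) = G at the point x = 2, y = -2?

-6

∂G₂/∂x = -12
∂G₁/∂y = -6
Scalar curl = -6
At (2, -2): -6.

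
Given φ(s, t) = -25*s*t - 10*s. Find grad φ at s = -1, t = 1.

(-35, 25)

∂φ/∂s = -25*t - 10
∂φ/∂t = -25*s
∇φ = (-25*t - 10, -25*s)
At (-1, 1): (-35, 25).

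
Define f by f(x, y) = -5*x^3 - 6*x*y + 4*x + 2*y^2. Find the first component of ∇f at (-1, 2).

-23

(∇f)_1 = ∂f/∂x = -15*x^2 - 6*y + 4
At (-1, 2): -23.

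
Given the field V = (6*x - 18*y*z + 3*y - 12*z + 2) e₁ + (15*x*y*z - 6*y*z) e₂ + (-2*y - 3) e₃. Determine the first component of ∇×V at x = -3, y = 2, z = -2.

(∇×V)_1 = ∂V₃/∂y − ∂V₂/∂z
= -2 − (15*x*y - 6*y)
= -15*x*y + 6*y - 2
At (-3, 2, -2): 100.

100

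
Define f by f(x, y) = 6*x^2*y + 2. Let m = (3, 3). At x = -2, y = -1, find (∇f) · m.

144

∂f/∂x = 12*x*y
∂f/∂y = 6*x^2
∇f at (-2, -1) = (24, 24)
∇f · m = (24)(3) + (24)(3) = 144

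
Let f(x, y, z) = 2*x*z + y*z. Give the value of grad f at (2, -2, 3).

(6, 3, 2)

∂f/∂x = 2*z
∂f/∂y = z
∂f/∂z = 2*x + y
∇f = (2*z, z, 2*x + y)
At (2, -2, 3): (6, 3, 2).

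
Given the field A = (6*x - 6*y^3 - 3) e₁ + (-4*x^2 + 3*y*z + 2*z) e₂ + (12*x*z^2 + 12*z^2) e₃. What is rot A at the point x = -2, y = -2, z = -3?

(∇×A)₁ = ∂A₃/∂y − ∂A₂/∂z = -3*y - 2
(∇×A)₂ = ∂A₁/∂z − ∂A₃/∂x = -12*z^2
(∇×A)₃ = ∂A₂/∂x − ∂A₁/∂y = -8*x + 18*y^2
∇×A = (-3*y - 2, -12*z^2, -8*x + 18*y^2)
At (-2, -2, -3): (4, -108, 88).

(4, -108, 88)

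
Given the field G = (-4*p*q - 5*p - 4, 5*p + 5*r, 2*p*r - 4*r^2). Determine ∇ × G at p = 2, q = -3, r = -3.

(-5, 6, 13)

(∇×G)₁ = ∂G₃/∂q − ∂G₂/∂r = -5
(∇×G)₂ = ∂G₁/∂r − ∂G₃/∂p = -2*r
(∇×G)₃ = ∂G₂/∂p − ∂G₁/∂q = 4*p + 5
∇×G = (-5, -2*r, 4*p + 5)
At (2, -3, -3): (-5, 6, 13).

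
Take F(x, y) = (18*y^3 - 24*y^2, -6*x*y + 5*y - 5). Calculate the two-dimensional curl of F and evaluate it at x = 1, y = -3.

∂F₂/∂x = -6*y
∂F₁/∂y = 54*y^2 - 48*y
Scalar curl = -54*y^2 + 42*y
At (1, -3): -612.

-612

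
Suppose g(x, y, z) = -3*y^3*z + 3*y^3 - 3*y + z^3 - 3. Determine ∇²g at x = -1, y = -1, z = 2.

30

∂²g/∂x² = 0
∂²g/∂y² = 18*y*(-z + 1)
∂²g/∂z² = 6*z
∇²g = -18*y*z + 18*y + 6*z
At (-1, -1, 2): 30.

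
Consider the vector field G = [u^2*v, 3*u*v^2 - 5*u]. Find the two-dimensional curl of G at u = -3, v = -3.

13

∂G₂/∂u = 3*v^2 - 5
∂G₁/∂v = u^2
Scalar curl = -u^2 + 3*v^2 - 5
At (-3, -3): 13.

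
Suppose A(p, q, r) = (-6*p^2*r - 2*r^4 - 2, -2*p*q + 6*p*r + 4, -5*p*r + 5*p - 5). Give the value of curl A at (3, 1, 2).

(∇×A)₁ = ∂A₃/∂q − ∂A₂/∂r = -6*p
(∇×A)₂ = ∂A₁/∂r − ∂A₃/∂p = -6*p^2 - 8*r^3 + 5*r - 5
(∇×A)₃ = ∂A₂/∂p − ∂A₁/∂q = -2*q + 6*r
∇×A = (-6*p, -6*p^2 - 8*r^3 + 5*r - 5, -2*q + 6*r)
At (3, 1, 2): (-18, -113, 10).

(-18, -113, 10)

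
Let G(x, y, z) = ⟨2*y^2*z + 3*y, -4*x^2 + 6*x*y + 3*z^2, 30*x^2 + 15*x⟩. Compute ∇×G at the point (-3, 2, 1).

(∇×G)₁ = ∂G₃/∂y − ∂G₂/∂z = -6*z
(∇×G)₂ = ∂G₁/∂z − ∂G₃/∂x = -60*x + 2*y^2 - 15
(∇×G)₃ = ∂G₂/∂x − ∂G₁/∂y = -8*x - 4*y*z + 6*y - 3
∇×G = (-6*z, -60*x + 2*y^2 - 15, -8*x - 4*y*z + 6*y - 3)
At (-3, 2, 1): (-6, 173, 25).

(-6, 173, 25)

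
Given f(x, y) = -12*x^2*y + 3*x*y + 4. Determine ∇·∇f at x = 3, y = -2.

48

∂²f/∂x² = -24*y
∂²f/∂y² = 0
∇²f = -24*y
At (3, -2): 48.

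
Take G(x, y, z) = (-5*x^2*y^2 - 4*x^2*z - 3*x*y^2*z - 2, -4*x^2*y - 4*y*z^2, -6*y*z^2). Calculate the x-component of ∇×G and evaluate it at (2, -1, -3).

-30

(∇×G)_1 = ∂G₃/∂y − ∂G₂/∂z
= -6*z^2 − (-8*y*z)
= 8*y*z - 6*z^2
At (2, -1, -3): -30.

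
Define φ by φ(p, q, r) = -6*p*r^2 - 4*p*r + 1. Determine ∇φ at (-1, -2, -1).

∂φ/∂p = -6*r^2 - 4*r
∂φ/∂q = 0
∂φ/∂r = -12*p*r - 4*p
∇φ = (-6*r^2 - 4*r, 0, -12*p*r - 4*p)
At (-1, -2, -1): (-2, 0, -8).

(-2, 0, -8)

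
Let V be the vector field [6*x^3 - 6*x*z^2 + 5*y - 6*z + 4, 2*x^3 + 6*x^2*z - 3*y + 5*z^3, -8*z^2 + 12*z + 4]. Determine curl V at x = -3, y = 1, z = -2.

(∇×V)₁ = ∂V₃/∂y − ∂V₂/∂z = -6*x^2 - 15*z^2
(∇×V)₂ = ∂V₁/∂z − ∂V₃/∂x = -12*x*z - 6
(∇×V)₃ = ∂V₂/∂x − ∂V₁/∂y = 6*x^2 + 12*x*z - 5
∇×V = (-6*x^2 - 15*z^2, -12*x*z - 6, 6*x^2 + 12*x*z - 5)
At (-3, 1, -2): (-114, -78, 121).

(-114, -78, 121)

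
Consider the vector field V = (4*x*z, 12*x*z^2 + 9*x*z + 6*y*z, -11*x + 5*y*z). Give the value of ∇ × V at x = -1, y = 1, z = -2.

(∇×V)₁ = ∂V₃/∂y − ∂V₂/∂z = -24*x*z - 9*x - 6*y + 5*z
(∇×V)₂ = ∂V₁/∂z − ∂V₃/∂x = 4*x + 11
(∇×V)₃ = ∂V₂/∂x − ∂V₁/∂y = 12*z^2 + 9*z
∇×V = (-24*x*z - 9*x - 6*y + 5*z, 4*x + 11, 12*z^2 + 9*z)
At (-1, 1, -2): (-55, 7, 30).

(-55, 7, 30)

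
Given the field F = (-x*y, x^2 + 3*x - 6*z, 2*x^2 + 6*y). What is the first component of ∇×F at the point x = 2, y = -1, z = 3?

(∇×F)_1 = ∂F₃/∂y − ∂F₂/∂z
= 6 − (-6)
= 12
At (2, -1, 3): 12.

12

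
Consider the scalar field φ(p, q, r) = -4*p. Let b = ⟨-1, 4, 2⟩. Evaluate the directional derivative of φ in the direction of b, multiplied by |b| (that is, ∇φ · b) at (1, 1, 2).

4

∂φ/∂p = -4
∂φ/∂q = 0
∂φ/∂r = 0
∇φ at (1, 1, 2) = (-4, 0, 0)
∇φ · b = (-4)(-1) + (0)(4) + (0)(2) = 4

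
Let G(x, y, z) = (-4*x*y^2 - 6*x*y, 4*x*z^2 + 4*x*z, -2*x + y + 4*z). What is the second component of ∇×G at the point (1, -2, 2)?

(∇×G)_2 = ∂G₁/∂z − ∂G₃/∂x
= 0 − (-2)
= 2
At (1, -2, 2): 2.

2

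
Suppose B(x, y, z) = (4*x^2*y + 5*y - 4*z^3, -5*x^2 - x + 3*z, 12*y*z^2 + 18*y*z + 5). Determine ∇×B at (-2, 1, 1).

(27, -12, -2)

(∇×B)₁ = ∂B₃/∂y − ∂B₂/∂z = 12*z^2 + 18*z - 3
(∇×B)₂ = ∂B₁/∂z − ∂B₃/∂x = -12*z^2
(∇×B)₃ = ∂B₂/∂x − ∂B₁/∂y = -4*x^2 - 10*x - 6
∇×B = (12*z^2 + 18*z - 3, -12*z^2, -4*x^2 - 10*x - 6)
At (-2, 1, 1): (27, -12, -2).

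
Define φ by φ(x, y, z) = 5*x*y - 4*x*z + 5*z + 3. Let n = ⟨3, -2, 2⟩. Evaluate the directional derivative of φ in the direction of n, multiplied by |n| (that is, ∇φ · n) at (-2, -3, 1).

-11

∂φ/∂x = 5*y - 4*z
∂φ/∂y = 5*x
∂φ/∂z = -4*x + 5
∇φ at (-2, -3, 1) = (-19, -10, 13)
∇φ · n = (-19)(3) + (-10)(-2) + (13)(2) = -11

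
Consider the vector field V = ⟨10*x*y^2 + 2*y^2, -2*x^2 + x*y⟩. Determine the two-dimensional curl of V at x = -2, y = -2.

∂V₂/∂x = -4*x + y
∂V₁/∂y = 20*x*y + 4*y
Scalar curl = -20*x*y - 4*x - 3*y
At (-2, -2): -66.

-66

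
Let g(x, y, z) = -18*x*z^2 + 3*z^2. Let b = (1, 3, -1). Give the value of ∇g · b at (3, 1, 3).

∂g/∂x = -18*z^2
∂g/∂y = 0
∂g/∂z = -36*x*z + 6*z
∇g at (3, 1, 3) = (-162, 0, -306)
∇g · b = (-162)(1) + (0)(3) + (-306)(-1) = 144

144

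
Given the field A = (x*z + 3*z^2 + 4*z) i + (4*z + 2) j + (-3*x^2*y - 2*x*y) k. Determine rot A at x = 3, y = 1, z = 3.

(∇×A)₁ = ∂A₃/∂y − ∂A₂/∂z = -3*x^2 - 2*x - 4
(∇×A)₂ = ∂A₁/∂z − ∂A₃/∂x = 6*x*y + x + 2*y + 6*z + 4
(∇×A)₃ = ∂A₂/∂x − ∂A₁/∂y = 0
∇×A = (-3*x^2 - 2*x - 4, 6*x*y + x + 2*y + 6*z + 4, 0)
At (3, 1, 3): (-37, 45, 0).

(-37, 45, 0)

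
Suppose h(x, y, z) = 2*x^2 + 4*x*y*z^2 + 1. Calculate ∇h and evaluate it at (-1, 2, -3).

∂h/∂x = 4*x + 4*y*z^2
∂h/∂y = 4*x*z^2
∂h/∂z = 8*x*y*z
∇h = (4*x + 4*y*z^2, 4*x*z^2, 8*x*y*z)
At (-1, 2, -3): (68, -36, 48).

(68, -36, 48)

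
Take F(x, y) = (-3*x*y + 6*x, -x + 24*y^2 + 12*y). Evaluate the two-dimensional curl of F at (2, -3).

∂F₂/∂x = -1
∂F₁/∂y = -3*x
Scalar curl = 3*x - 1
At (2, -3): 5.

5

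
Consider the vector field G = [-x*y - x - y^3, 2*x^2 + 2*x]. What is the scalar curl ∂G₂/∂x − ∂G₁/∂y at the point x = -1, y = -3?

24

∂G₂/∂x = 4*x + 2
∂G₁/∂y = -x - 3*y^2
Scalar curl = 5*x + 3*y^2 + 2
At (-1, -3): 24.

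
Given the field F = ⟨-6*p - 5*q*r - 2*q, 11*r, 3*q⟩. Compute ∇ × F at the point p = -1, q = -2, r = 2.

(∇×F)₁ = ∂F₃/∂q − ∂F₂/∂r = -8
(∇×F)₂ = ∂F₁/∂r − ∂F₃/∂p = -5*q
(∇×F)₃ = ∂F₂/∂p − ∂F₁/∂q = 5*r + 2
∇×F = (-8, -5*q, 5*r + 2)
At (-1, -2, 2): (-8, 10, 12).

(-8, 10, 12)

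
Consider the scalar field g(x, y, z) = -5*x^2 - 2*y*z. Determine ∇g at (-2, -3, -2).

(20, 4, 6)

∂g/∂x = -10*x
∂g/∂y = -2*z
∂g/∂z = -2*y
∇g = (-10*x, -2*z, -2*y)
At (-2, -3, -2): (20, 4, 6).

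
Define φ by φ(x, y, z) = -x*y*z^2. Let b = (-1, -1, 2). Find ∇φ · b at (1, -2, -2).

-20

∂φ/∂x = -y*z^2
∂φ/∂y = -x*z^2
∂φ/∂z = -2*x*y*z
∇φ at (1, -2, -2) = (8, -4, -8)
∇φ · b = (8)(-1) + (-4)(-1) + (-8)(2) = -20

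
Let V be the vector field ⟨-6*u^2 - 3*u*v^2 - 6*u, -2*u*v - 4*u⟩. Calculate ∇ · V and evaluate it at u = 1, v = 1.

-23

∂V₁/∂u = -12*u - 3*v^2 - 6
∂V₂/∂v = -2*u
∇·V = -14*u - 3*v^2 - 6
At (1, 1): -23.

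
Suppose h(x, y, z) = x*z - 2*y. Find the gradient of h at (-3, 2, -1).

∂h/∂x = z
∂h/∂y = -2
∂h/∂z = x
∇h = (z, -2, x)
At (-3, 2, -1): (-1, -2, -3).

(-1, -2, -3)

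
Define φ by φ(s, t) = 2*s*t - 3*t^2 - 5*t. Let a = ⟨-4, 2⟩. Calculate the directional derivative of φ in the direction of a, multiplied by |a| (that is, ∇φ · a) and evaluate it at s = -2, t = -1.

∂φ/∂s = 2*t
∂φ/∂t = 2*s - 6*t - 5
∇φ at (-2, -1) = (-2, -3)
∇φ · a = (-2)(-4) + (-3)(2) = 2

2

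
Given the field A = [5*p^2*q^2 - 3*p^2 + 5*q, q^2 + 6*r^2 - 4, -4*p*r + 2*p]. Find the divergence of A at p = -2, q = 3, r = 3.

∂A₁/∂p = 10*p*q^2 - 6*p
∂A₂/∂q = 2*q
∂A₃/∂r = -4*p
∇·A = 10*p*q^2 - 10*p + 2*q
At (-2, 3, 3): -154.

-154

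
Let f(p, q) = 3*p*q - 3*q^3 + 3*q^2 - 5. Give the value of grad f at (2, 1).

(3, 3)

∂f/∂p = 3*q
∂f/∂q = 3*p - 9*q^2 + 6*q
∇f = (3*q, 3*p - 9*q^2 + 6*q)
At (2, 1): (3, 3).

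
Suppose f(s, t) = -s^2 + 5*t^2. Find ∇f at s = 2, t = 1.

(-4, 10)

∂f/∂s = -2*s
∂f/∂t = 10*t
∇f = (-2*s, 10*t)
At (2, 1): (-4, 10).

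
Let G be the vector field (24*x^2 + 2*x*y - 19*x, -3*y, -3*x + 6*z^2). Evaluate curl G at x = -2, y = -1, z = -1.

(∇×G)₁ = ∂G₃/∂y − ∂G₂/∂z = 0
(∇×G)₂ = ∂G₁/∂z − ∂G₃/∂x = 3
(∇×G)₃ = ∂G₂/∂x − ∂G₁/∂y = -2*x
∇×G = (0, 3, -2*x)
At (-2, -1, -1): (0, 3, 4).

(0, 3, 4)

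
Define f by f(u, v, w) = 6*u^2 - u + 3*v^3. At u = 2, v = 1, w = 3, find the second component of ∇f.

9

(∇f)_2 = ∂f/∂v = 9*v^2
At (2, 1, 3): 9.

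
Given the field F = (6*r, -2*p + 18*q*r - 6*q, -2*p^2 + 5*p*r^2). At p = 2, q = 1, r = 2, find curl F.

(∇×F)₁ = ∂F₃/∂q − ∂F₂/∂r = -18*q
(∇×F)₂ = ∂F₁/∂r − ∂F₃/∂p = 4*p - 5*r^2 + 6
(∇×F)₃ = ∂F₂/∂p − ∂F₁/∂q = -2
∇×F = (-18*q, 4*p - 5*r^2 + 6, -2)
At (2, 1, 2): (-18, -6, -2).

(-18, -6, -2)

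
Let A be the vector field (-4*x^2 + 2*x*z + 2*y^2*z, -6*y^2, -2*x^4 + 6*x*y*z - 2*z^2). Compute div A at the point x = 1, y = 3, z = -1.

∂A₁/∂x = -8*x + 2*z
∂A₂/∂y = -12*y
∂A₃/∂z = 6*x*y - 4*z
∇·A = 6*x*y - 8*x - 12*y - 2*z
At (1, 3, -1): -24.

-24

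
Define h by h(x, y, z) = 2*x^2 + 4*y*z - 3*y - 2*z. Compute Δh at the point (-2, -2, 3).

∂²h/∂x² = 4
∂²h/∂y² = 0
∂²h/∂z² = 0
∇²h = 4
At (-2, -2, 3): 4.

4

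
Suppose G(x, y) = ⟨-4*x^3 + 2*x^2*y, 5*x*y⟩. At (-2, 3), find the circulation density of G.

7

∂G₂/∂x = 5*y
∂G₁/∂y = 2*x^2
Scalar curl = -2*x^2 + 5*y
At (-2, 3): 7.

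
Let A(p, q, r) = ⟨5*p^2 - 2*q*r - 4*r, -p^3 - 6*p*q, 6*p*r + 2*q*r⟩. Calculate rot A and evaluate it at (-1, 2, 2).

(∇×A)₁ = ∂A₃/∂q − ∂A₂/∂r = 2*r
(∇×A)₂ = ∂A₁/∂r − ∂A₃/∂p = -2*q - 6*r - 4
(∇×A)₃ = ∂A₂/∂p − ∂A₁/∂q = -3*p^2 - 6*q + 2*r
∇×A = (2*r, -2*q - 6*r - 4, -3*p^2 - 6*q + 2*r)
At (-1, 2, 2): (4, -20, -11).

(4, -20, -11)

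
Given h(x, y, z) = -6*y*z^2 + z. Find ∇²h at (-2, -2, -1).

∂²h/∂x² = 0
∂²h/∂y² = 0
∂²h/∂z² = -12*y
∇²h = -12*y
At (-2, -2, -1): 24.

24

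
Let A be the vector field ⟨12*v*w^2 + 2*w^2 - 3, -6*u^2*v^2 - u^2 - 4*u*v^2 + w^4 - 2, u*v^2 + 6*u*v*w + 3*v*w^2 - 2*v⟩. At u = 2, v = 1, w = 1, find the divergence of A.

∂A₁/∂u = 0
∂A₂/∂v = -12*u^2*v - 8*u*v
∂A₃/∂w = 6*u*v + 6*v*w
∇·A = -12*u^2*v - 2*u*v + 6*v*w
At (2, 1, 1): -46.

-46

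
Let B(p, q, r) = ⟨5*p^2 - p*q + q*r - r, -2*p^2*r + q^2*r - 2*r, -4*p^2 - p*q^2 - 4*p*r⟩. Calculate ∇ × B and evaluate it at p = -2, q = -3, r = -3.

(∇×B)₁ = ∂B₃/∂q − ∂B₂/∂r = 2*p^2 - 2*p*q - q^2 + 2
(∇×B)₂ = ∂B₁/∂r − ∂B₃/∂p = 8*p + q^2 + q + 4*r - 1
(∇×B)₃ = ∂B₂/∂p − ∂B₁/∂q = -4*p*r + p - r
∇×B = (2*p^2 - 2*p*q - q^2 + 2, 8*p + q^2 + q + 4*r - 1, -4*p*r + p - r)
At (-2, -3, -3): (-11, -23, -23).

(-11, -23, -23)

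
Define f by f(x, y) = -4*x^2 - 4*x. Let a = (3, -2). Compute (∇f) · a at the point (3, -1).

∂f/∂x = -8*x - 4
∂f/∂y = 0
∇f at (3, -1) = (-28, 0)
∇f · a = (-28)(3) + (0)(-2) = -84

-84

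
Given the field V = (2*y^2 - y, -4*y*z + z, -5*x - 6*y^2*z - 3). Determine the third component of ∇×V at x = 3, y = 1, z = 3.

(∇×V)_3 = ∂V₂/∂x − ∂V₁/∂y
= 0 − (4*y - 1)
= -4*y + 1
At (3, 1, 3): -3.

-3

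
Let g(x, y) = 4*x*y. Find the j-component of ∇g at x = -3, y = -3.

-12

(∇g)_2 = ∂g/∂y = 4*x
At (-3, -3): -12.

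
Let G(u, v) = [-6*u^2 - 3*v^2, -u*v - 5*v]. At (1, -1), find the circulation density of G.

-5

∂G₂/∂u = -v
∂G₁/∂v = -6*v
Scalar curl = 5*v
At (1, -1): -5.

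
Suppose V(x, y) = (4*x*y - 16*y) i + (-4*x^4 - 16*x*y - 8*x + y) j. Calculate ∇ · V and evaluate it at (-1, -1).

∂V₁/∂x = 4*y
∂V₂/∂y = -16*x + 1
∇·V = -16*x + 4*y + 1
At (-1, -1): 13.

13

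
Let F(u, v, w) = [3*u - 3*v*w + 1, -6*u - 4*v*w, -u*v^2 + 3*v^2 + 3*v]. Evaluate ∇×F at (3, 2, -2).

(11, -2, -12)

(∇×F)₁ = ∂F₃/∂v − ∂F₂/∂w = -2*u*v + 10*v + 3
(∇×F)₂ = ∂F₁/∂w − ∂F₃/∂u = v^2 - 3*v
(∇×F)₃ = ∂F₂/∂u − ∂F₁/∂v = 3*w - 6
∇×F = (-2*u*v + 10*v + 3, v^2 - 3*v, 3*w - 6)
At (3, 2, -2): (11, -2, -12).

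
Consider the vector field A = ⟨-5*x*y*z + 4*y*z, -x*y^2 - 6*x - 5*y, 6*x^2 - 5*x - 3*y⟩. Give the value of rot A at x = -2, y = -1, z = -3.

(∇×A)₁ = ∂A₃/∂y − ∂A₂/∂z = -3
(∇×A)₂ = ∂A₁/∂z − ∂A₃/∂x = -5*x*y - 12*x + 4*y + 5
(∇×A)₃ = ∂A₂/∂x − ∂A₁/∂y = 5*x*z - y^2 - 4*z - 6
∇×A = (-3, -5*x*y - 12*x + 4*y + 5, 5*x*z - y^2 - 4*z - 6)
At (-2, -1, -3): (-3, 15, 35).

(-3, 15, 35)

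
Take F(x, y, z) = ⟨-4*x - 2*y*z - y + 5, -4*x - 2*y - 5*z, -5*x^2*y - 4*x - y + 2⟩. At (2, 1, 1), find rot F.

(-16, 22, -1)

(∇×F)₁ = ∂F₃/∂y − ∂F₂/∂z = -5*x^2 + 4
(∇×F)₂ = ∂F₁/∂z − ∂F₃/∂x = 10*x*y - 2*y + 4
(∇×F)₃ = ∂F₂/∂x − ∂F₁/∂y = 2*z - 3
∇×F = (-5*x^2 + 4, 10*x*y - 2*y + 4, 2*z - 3)
At (2, 1, 1): (-16, 22, -1).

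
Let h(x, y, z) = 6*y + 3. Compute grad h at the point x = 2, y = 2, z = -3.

(0, 6, 0)

∂h/∂x = 0
∂h/∂y = 6
∂h/∂z = 0
∇h = (0, 6, 0)
At (2, 2, -3): (0, 6, 0).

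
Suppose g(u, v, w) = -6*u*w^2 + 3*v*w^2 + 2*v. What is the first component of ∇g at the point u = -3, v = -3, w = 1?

-6

(∇g)_1 = ∂g/∂u = -6*w^2
At (-3, -3, 1): -6.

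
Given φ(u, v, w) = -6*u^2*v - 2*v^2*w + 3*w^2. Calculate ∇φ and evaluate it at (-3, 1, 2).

(36, -62, 10)

∂φ/∂u = -12*u*v
∂φ/∂v = -6*u^2 - 4*v*w
∂φ/∂w = -2*v^2 + 6*w
∇φ = (-12*u*v, -6*u^2 - 4*v*w, -2*v^2 + 6*w)
At (-3, 1, 2): (36, -62, 10).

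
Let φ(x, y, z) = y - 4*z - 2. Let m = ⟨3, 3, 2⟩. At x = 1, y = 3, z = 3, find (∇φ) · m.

∂φ/∂x = 0
∂φ/∂y = 1
∂φ/∂z = -4
∇φ at (1, 3, 3) = (0, 1, -4)
∇φ · m = (0)(3) + (1)(3) + (-4)(2) = -5

-5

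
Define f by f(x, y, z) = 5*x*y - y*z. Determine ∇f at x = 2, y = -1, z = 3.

∂f/∂x = 5*y
∂f/∂y = 5*x - z
∂f/∂z = -y
∇f = (5*y, 5*x - z, -y)
At (2, -1, 3): (-5, 7, 1).

(-5, 7, 1)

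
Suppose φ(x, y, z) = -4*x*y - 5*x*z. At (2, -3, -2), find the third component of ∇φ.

-10

(∇φ)_3 = ∂φ/∂z = -5*x
At (2, -3, -2): -10.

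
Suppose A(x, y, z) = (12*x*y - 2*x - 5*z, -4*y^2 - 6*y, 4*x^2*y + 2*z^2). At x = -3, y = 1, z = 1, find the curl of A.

(∇×A)₁ = ∂A₃/∂y − ∂A₂/∂z = 4*x^2
(∇×A)₂ = ∂A₁/∂z − ∂A₃/∂x = -8*x*y - 5
(∇×A)₃ = ∂A₂/∂x − ∂A₁/∂y = -12*x
∇×A = (4*x^2, -8*x*y - 5, -12*x)
At (-3, 1, 1): (36, 19, 36).

(36, 19, 36)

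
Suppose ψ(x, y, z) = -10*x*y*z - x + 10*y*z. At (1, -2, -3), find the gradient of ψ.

∂ψ/∂x = -10*y*z - 1
∂ψ/∂y = -10*x*z + 10*z
∂ψ/∂z = -10*x*y + 10*y
∇ψ = (-10*y*z - 1, -10*x*z + 10*z, -10*x*y + 10*y)
At (1, -2, -3): (-61, 0, 0).

(-61, 0, 0)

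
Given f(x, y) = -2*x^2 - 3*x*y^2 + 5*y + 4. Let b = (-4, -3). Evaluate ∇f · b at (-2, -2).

73

∂f/∂x = -4*x - 3*y^2
∂f/∂y = -6*x*y + 5
∇f at (-2, -2) = (-4, -19)
∇f · b = (-4)(-4) + (-19)(-3) = 73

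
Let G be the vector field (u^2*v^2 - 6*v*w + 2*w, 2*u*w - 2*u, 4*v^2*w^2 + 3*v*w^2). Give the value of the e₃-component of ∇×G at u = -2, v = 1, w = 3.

14

(∇×G)_3 = ∂G₂/∂u − ∂G₁/∂v
= 2*w - 2 − (2*u^2*v - 6*w)
= -2*u^2*v + 8*w - 2
At (-2, 1, 3): 14.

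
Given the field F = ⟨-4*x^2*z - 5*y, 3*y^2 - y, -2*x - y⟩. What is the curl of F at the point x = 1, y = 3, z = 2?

(-1, -2, 5)

(∇×F)₁ = ∂F₃/∂y − ∂F₂/∂z = -1
(∇×F)₂ = ∂F₁/∂z − ∂F₃/∂x = -4*x^2 + 2
(∇×F)₃ = ∂F₂/∂x − ∂F₁/∂y = 5
∇×F = (-1, -4*x^2 + 2, 5)
At (1, 3, 2): (-1, -2, 5).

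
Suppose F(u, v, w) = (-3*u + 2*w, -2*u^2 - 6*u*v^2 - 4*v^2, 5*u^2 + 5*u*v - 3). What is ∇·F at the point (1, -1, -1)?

17

∂F₁/∂u = -3
∂F₂/∂v = -12*u*v - 8*v
∂F₃/∂w = 0
∇·F = -12*u*v - 8*v - 3
At (1, -1, -1): 17.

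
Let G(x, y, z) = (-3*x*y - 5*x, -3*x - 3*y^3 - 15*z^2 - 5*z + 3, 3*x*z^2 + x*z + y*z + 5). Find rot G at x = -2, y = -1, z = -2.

(∇×G)₁ = ∂G₃/∂y − ∂G₂/∂z = 31*z + 5
(∇×G)₂ = ∂G₁/∂z − ∂G₃/∂x = -3*z^2 - z
(∇×G)₃ = ∂G₂/∂x − ∂G₁/∂y = 3*x - 3
∇×G = (31*z + 5, -3*z^2 - z, 3*x - 3)
At (-2, -1, -2): (-57, -10, -9).

(-57, -10, -9)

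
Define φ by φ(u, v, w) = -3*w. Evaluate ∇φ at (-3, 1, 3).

∂φ/∂u = 0
∂φ/∂v = 0
∂φ/∂w = -3
∇φ = (0, 0, -3)
At (-3, 1, 3): (0, 0, -3).

(0, 0, -3)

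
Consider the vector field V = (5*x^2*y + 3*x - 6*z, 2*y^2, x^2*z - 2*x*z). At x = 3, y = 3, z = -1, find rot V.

(∇×V)₁ = ∂V₃/∂y − ∂V₂/∂z = 0
(∇×V)₂ = ∂V₁/∂z − ∂V₃/∂x = -2*x*z + 2*z - 6
(∇×V)₃ = ∂V₂/∂x − ∂V₁/∂y = -5*x^2
∇×V = (0, -2*x*z + 2*z - 6, -5*x^2)
At (3, 3, -1): (0, -2, -45).

(0, -2, -45)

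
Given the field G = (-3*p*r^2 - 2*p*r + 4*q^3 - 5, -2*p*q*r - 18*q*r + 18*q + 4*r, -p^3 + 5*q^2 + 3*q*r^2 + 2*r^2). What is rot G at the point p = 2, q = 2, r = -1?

(∇×G)₁ = ∂G₃/∂q − ∂G₂/∂r = 2*p*q + 28*q + 3*r^2 - 4
(∇×G)₂ = ∂G₁/∂r − ∂G₃/∂p = 3*p^2 - 6*p*r - 2*p
(∇×G)₃ = ∂G₂/∂p − ∂G₁/∂q = -12*q^2 - 2*q*r
∇×G = (2*p*q + 28*q + 3*r^2 - 4, 3*p^2 - 6*p*r - 2*p, -12*q^2 - 2*q*r)
At (2, 2, -1): (63, 20, -44).

(63, 20, -44)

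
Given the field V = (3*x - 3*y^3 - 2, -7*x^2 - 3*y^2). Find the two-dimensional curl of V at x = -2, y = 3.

∂V₂/∂x = -14*x
∂V₁/∂y = -9*y^2
Scalar curl = -14*x + 9*y^2
At (-2, 3): 109.

109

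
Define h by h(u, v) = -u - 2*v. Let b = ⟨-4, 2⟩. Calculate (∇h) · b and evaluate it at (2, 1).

0

∂h/∂u = -1
∂h/∂v = -2
∇h at (2, 1) = (-1, -2)
∇h · b = (-1)(-4) + (-2)(2) = 0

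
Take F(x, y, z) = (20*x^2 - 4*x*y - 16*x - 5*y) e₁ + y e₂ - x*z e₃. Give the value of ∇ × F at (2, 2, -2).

(0, -2, 13)

(∇×F)₁ = ∂F₃/∂y − ∂F₂/∂z = 0
(∇×F)₂ = ∂F₁/∂z − ∂F₃/∂x = z
(∇×F)₃ = ∂F₂/∂x − ∂F₁/∂y = 4*x + 5
∇×F = (0, z, 4*x + 5)
At (2, 2, -2): (0, -2, 13).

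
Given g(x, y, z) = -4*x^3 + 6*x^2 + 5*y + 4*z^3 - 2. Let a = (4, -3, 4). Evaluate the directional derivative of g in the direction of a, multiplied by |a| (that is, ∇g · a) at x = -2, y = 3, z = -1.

∂g/∂x = -12*x^2 + 12*x
∂g/∂y = 5
∂g/∂z = 12*z^2
∇g at (-2, 3, -1) = (-72, 5, 12)
∇g · a = (-72)(4) + (5)(-3) + (12)(4) = -255

-255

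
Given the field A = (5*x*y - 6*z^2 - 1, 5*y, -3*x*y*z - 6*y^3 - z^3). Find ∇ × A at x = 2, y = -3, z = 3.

(-180, -63, -10)

(∇×A)₁ = ∂A₃/∂y − ∂A₂/∂z = -3*x*z - 18*y^2
(∇×A)₂ = ∂A₁/∂z − ∂A₃/∂x = 3*y*z - 12*z
(∇×A)₃ = ∂A₂/∂x − ∂A₁/∂y = -5*x
∇×A = (-3*x*z - 18*y^2, 3*y*z - 12*z, -5*x)
At (2, -3, 3): (-180, -63, -10).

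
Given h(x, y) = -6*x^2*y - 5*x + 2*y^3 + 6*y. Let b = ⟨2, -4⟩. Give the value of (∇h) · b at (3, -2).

230

∂h/∂x = -12*x*y - 5
∂h/∂y = -6*x^2 + 6*y^2 + 6
∇h at (3, -2) = (67, -24)
∇h · b = (67)(2) + (-24)(-4) = 230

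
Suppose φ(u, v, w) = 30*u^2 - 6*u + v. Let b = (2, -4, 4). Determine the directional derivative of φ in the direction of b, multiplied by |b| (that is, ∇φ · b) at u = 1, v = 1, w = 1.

∂φ/∂u = 60*u - 6
∂φ/∂v = 1
∂φ/∂w = 0
∇φ at (1, 1, 1) = (54, 1, 0)
∇φ · b = (54)(2) + (1)(-4) + (0)(4) = 104

104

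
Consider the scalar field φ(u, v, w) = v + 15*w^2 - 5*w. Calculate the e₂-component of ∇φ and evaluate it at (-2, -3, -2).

1

(∇φ)_2 = ∂φ/∂v = 1
At (-2, -3, -2): 1.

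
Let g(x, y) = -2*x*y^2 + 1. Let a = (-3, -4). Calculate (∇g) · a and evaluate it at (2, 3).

150

∂g/∂x = -2*y^2
∂g/∂y = -4*x*y
∇g at (2, 3) = (-18, -24)
∇g · a = (-18)(-3) + (-24)(-4) = 150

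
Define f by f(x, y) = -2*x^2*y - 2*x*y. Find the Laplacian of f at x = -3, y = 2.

∂²f/∂x² = -4*y
∂²f/∂y² = 0
∇²f = -4*y
At (-3, 2): -8.

-8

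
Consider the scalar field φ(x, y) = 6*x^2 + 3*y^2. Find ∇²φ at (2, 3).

∂²φ/∂x² = 12
∂²φ/∂y² = 6
∇²φ = 18
At (2, 3): 18.

18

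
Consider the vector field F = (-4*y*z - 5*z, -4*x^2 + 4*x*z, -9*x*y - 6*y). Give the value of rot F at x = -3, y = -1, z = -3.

(33, -10, 0)

(∇×F)₁ = ∂F₃/∂y − ∂F₂/∂z = -13*x - 6
(∇×F)₂ = ∂F₁/∂z − ∂F₃/∂x = 5*y - 5
(∇×F)₃ = ∂F₂/∂x − ∂F₁/∂y = -8*x + 8*z
∇×F = (-13*x - 6, 5*y - 5, -8*x + 8*z)
At (-3, -1, -3): (33, -10, 0).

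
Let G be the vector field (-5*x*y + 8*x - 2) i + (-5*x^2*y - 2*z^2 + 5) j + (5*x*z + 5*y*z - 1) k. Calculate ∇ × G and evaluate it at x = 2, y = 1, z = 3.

(∇×G)₁ = ∂G₃/∂y − ∂G₂/∂z = 9*z
(∇×G)₂ = ∂G₁/∂z − ∂G₃/∂x = -5*z
(∇×G)₃ = ∂G₂/∂x − ∂G₁/∂y = -10*x*y + 5*x
∇×G = (9*z, -5*z, -10*x*y + 5*x)
At (2, 1, 3): (27, -15, -10).

(27, -15, -10)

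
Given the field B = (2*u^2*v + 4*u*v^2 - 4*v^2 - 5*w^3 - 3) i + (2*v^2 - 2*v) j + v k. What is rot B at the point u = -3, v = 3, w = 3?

(∇×B)₁ = ∂B₃/∂v − ∂B₂/∂w = 1
(∇×B)₂ = ∂B₁/∂w − ∂B₃/∂u = -15*w^2
(∇×B)₃ = ∂B₂/∂u − ∂B₁/∂v = -2*u^2 - 8*u*v + 8*v
∇×B = (1, -15*w^2, -2*u^2 - 8*u*v + 8*v)
At (-3, 3, 3): (1, -135, 78).

(1, -135, 78)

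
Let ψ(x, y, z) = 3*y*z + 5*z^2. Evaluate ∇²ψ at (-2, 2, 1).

∂²ψ/∂x² = 0
∂²ψ/∂y² = 0
∂²ψ/∂z² = 10
∇²ψ = 10
At (-2, 2, 1): 10.

10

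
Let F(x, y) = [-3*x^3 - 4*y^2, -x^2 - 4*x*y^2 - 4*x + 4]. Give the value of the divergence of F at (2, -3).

∂F₁/∂x = -9*x^2
∂F₂/∂y = -8*x*y
∇·F = -9*x^2 - 8*x*y
At (2, -3): 12.

12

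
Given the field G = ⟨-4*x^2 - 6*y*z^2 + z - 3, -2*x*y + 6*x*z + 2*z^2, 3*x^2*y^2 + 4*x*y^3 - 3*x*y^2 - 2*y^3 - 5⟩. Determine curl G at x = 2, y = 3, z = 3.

(174, -296, 66)

(∇×G)₁ = ∂G₃/∂y − ∂G₂/∂z = 6*x^2*y + 12*x*y^2 - 6*x*y - 6*x - 6*y^2 - 4*z
(∇×G)₂ = ∂G₁/∂z − ∂G₃/∂x = -6*x*y^2 - 4*y^3 + 3*y^2 - 12*y*z + 1
(∇×G)₃ = ∂G₂/∂x − ∂G₁/∂y = -2*y + 6*z^2 + 6*z
∇×G = (6*x^2*y + 12*x*y^2 - 6*x*y - 6*x - 6*y^2 - 4*z, -6*x*y^2 - 4*y^3 + 3*y^2 - 12*y*z + 1, -2*y + 6*z^2 + 6*z)
At (2, 3, 3): (174, -296, 66).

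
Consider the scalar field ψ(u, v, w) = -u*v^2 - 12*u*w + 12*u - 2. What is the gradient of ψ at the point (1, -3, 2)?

(-21, 6, -12)

∂ψ/∂u = -v^2 - 12*w + 12
∂ψ/∂v = -2*u*v
∂ψ/∂w = -12*u
∇ψ = (-v^2 - 12*w + 12, -2*u*v, -12*u)
At (1, -3, 2): (-21, 6, -12).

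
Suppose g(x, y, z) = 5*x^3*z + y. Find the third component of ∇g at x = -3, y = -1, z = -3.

-135

(∇g)_3 = ∂g/∂z = 5*x^3
At (-3, -1, -3): -135.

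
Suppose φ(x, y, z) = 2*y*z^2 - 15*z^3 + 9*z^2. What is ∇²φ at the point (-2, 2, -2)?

206

∂²φ/∂x² = 0
∂²φ/∂y² = 0
∂²φ/∂z² = 2*(2*y - 45*z + 9)
∇²φ = 4*y - 90*z + 18
At (-2, 2, -2): 206.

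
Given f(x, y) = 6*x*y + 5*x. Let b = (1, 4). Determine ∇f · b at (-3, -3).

-85

∂f/∂x = 6*y + 5
∂f/∂y = 6*x
∇f at (-3, -3) = (-13, -18)
∇f · b = (-13)(1) + (-18)(4) = -85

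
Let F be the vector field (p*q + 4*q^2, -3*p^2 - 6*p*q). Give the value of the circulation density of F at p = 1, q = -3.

35

∂F₂/∂p = -6*p - 6*q
∂F₁/∂q = p + 8*q
Scalar curl = -7*p - 14*q
At (1, -3): 35.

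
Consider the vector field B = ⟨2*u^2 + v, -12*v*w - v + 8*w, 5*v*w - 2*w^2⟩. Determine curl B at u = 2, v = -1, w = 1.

(∇×B)₁ = ∂B₃/∂v − ∂B₂/∂w = 12*v + 5*w - 8
(∇×B)₂ = ∂B₁/∂w − ∂B₃/∂u = 0
(∇×B)₃ = ∂B₂/∂u − ∂B₁/∂v = -1
∇×B = (12*v + 5*w - 8, 0, -1)
At (2, -1, 1): (-15, 0, -1).

(-15, 0, -1)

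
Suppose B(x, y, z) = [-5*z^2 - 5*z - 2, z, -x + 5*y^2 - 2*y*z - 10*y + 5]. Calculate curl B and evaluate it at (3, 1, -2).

(∇×B)₁ = ∂B₃/∂y − ∂B₂/∂z = 10*y - 2*z - 11
(∇×B)₂ = ∂B₁/∂z − ∂B₃/∂x = -10*z - 4
(∇×B)₃ = ∂B₂/∂x − ∂B₁/∂y = 0
∇×B = (10*y - 2*z - 11, -10*z - 4, 0)
At (3, 1, -2): (3, 16, 0).

(3, 16, 0)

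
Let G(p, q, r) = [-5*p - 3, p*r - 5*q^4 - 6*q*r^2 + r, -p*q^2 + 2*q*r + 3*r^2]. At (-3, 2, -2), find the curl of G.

(-38, 4, -2)

(∇×G)₁ = ∂G₃/∂q − ∂G₂/∂r = -2*p*q - p + 12*q*r + 2*r - 1
(∇×G)₂ = ∂G₁/∂r − ∂G₃/∂p = q^2
(∇×G)₃ = ∂G₂/∂p − ∂G₁/∂q = r
∇×G = (-2*p*q - p + 12*q*r + 2*r - 1, q^2, r)
At (-3, 2, -2): (-38, 4, -2).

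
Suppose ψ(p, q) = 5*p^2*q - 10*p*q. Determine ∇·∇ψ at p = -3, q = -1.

∂²ψ/∂p² = 10*q
∂²ψ/∂q² = 0
∇²ψ = 10*q
At (-3, -1): -10.

-10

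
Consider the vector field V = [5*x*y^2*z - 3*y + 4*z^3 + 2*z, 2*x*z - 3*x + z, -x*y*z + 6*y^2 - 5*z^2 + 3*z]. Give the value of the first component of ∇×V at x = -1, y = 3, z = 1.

38

(∇×V)_1 = ∂V₃/∂y − ∂V₂/∂z
= -x*z + 12*y − (2*x + 1)
= -x*z - 2*x + 12*y - 1
At (-1, 3, 1): 38.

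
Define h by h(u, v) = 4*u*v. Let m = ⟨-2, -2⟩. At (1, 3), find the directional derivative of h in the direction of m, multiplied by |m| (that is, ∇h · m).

∂h/∂u = 4*v
∂h/∂v = 4*u
∇h at (1, 3) = (12, 4)
∇h · m = (12)(-2) + (4)(-2) = -32

-32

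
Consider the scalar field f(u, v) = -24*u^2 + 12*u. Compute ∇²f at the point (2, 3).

∂²f/∂u² = -48
∂²f/∂v² = 0
∇²f = -48
At (2, 3): -48.

-48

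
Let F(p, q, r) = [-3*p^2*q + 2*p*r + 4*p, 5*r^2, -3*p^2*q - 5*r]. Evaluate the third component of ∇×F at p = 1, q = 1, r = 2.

3

(∇×F)_3 = ∂F₂/∂p − ∂F₁/∂q
= 0 − (-3*p^2)
= 3*p^2
At (1, 1, 2): 3.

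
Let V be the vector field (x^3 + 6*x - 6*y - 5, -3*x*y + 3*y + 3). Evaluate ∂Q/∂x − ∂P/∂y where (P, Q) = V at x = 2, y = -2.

12

∂V₂/∂x = -3*y
∂V₁/∂y = -6
Scalar curl = -3*y + 6
At (2, -2): 12.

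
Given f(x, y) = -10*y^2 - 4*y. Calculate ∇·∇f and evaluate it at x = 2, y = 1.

∂²f/∂x² = 0
∂²f/∂y² = -20
∇²f = -20
At (2, 1): -20.

-20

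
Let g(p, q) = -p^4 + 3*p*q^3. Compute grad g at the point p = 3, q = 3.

(-27, 243)

∂g/∂p = -4*p^3 + 3*q^3
∂g/∂q = 9*p*q^2
∇g = (-4*p^3 + 3*q^3, 9*p*q^2)
At (3, 3): (-27, 243).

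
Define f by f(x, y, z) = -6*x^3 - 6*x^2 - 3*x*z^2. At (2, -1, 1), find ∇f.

∂f/∂x = -18*x^2 - 12*x - 3*z^2
∂f/∂y = 0
∂f/∂z = -6*x*z
∇f = (-18*x^2 - 12*x - 3*z^2, 0, -6*x*z)
At (2, -1, 1): (-99, 0, -12).

(-99, 0, -12)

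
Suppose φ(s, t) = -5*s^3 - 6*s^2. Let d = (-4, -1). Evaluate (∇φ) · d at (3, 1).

∂φ/∂s = -15*s^2 - 12*s
∂φ/∂t = 0
∇φ at (3, 1) = (-171, 0)
∇φ · d = (-171)(-4) + (0)(-1) = 684

684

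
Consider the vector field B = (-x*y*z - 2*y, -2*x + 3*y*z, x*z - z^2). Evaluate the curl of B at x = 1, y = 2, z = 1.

(∇×B)₁ = ∂B₃/∂y − ∂B₂/∂z = -3*y
(∇×B)₂ = ∂B₁/∂z − ∂B₃/∂x = -x*y - z
(∇×B)₃ = ∂B₂/∂x − ∂B₁/∂y = x*z
∇×B = (-3*y, -x*y - z, x*z)
At (1, 2, 1): (-6, -3, 1).

(-6, -3, 1)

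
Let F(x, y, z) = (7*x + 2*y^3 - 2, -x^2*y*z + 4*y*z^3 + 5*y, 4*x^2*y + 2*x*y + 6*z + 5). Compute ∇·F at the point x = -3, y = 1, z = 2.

∂F₁/∂x = 7
∂F₂/∂y = -x^2*z + 4*z^3 + 5
∂F₃/∂z = 6
∇·F = -x^2*z + 4*z^3 + 18
At (-3, 1, 2): 32.

32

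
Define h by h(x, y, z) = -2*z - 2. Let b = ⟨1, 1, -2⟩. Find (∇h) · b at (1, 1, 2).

∂h/∂x = 0
∂h/∂y = 0
∂h/∂z = -2
∇h at (1, 1, 2) = (0, 0, -2)
∇h · b = (0)(1) + (0)(1) + (-2)(-2) = 4

4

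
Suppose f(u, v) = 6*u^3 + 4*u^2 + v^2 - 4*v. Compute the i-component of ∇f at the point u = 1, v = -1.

(∇f)_1 = ∂f/∂u = 18*u^2 + 8*u
At (1, -1): 26.

26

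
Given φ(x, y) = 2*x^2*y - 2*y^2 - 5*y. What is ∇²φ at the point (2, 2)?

∂²φ/∂x² = 4*y
∂²φ/∂y² = -4
∇²φ = 4*y - 4
At (2, 2): 4.

4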